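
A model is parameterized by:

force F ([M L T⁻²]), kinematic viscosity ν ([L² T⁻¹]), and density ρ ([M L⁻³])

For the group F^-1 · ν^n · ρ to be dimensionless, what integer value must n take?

2

Balance the L exponent: (2)·n from ν, plus −(1) + (-3) = -4 from the rest, must sum to zero.
2n − 4 = 0, so n = 2.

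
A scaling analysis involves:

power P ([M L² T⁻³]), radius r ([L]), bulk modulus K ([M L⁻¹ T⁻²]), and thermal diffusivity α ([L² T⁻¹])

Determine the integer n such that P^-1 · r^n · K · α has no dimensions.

1

Balance the L exponent: (1)·n from r, plus −(2) + (-1) + (2) = -1 from the rest, must sum to zero.
n − 1 = 0, so n = 1.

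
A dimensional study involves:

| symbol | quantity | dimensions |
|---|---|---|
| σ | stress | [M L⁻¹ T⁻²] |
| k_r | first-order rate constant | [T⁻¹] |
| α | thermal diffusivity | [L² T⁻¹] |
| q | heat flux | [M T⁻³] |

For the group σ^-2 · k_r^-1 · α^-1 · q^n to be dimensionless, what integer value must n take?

2

Balance the M exponent: (1)·n from q, plus −2·(1) − (0) − (0) = -2 from the rest, must sum to zero.
n − 2 = 0, so n = 2.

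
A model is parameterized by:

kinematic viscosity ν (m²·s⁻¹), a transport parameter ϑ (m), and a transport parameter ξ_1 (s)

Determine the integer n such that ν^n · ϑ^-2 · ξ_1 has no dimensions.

Balance the L exponent: (2)·n from ν, plus −2·(1) + (0) = -2 from the rest, must sum to zero.
2n − 2 = 0, so n = 1.

1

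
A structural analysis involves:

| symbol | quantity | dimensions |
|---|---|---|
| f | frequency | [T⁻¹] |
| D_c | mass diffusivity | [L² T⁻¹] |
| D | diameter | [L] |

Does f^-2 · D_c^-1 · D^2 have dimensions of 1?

no

Sum the exponent of each base dimension across the product:
  L: −2·[f]_L − [D_c]_L + 2·[D]_L = −2·(0) − (2) + 2·(1) = 0
  T: −2·[f]_T − [D_c]_T + 2·[D]_T = −2·(-1) − (-1) + 2·(0) = 3
Net dimensions [T³] ≠ [1] — not dimensionless.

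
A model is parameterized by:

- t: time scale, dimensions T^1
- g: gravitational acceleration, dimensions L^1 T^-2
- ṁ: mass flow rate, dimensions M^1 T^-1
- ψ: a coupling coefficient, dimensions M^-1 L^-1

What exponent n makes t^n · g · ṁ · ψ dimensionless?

Balance the T exponent: (1)·n from t, plus (-2) + (-1) + (0) = -3 from the rest, must sum to zero.
n − 3 = 0, so n = 3.

3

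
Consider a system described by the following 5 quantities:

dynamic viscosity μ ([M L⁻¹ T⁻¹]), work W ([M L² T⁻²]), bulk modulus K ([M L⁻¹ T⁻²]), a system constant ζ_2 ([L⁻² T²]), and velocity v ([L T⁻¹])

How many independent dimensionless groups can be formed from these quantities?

2

There are 5 variables and 3 base dimensions (M, L, T).
The dimension matrix has rank 3.
Independent dimensionless groups: 5 − 3 = 2.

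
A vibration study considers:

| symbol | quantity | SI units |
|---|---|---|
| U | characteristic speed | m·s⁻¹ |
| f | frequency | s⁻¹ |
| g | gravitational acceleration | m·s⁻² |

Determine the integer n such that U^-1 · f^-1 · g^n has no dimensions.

1

Balance the L exponent: (1)·n from g, plus −(1) − (0) = -1 from the rest, must sum to zero.
n − 1 = 0, so n = 1.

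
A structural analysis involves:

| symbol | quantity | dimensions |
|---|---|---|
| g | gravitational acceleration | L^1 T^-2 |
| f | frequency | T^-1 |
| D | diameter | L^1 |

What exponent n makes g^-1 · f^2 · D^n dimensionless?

Balance the L exponent: (1)·n from D, plus −(1) + 2·(0) = -1 from the rest, must sum to zero.
n − 1 = 0, so n = 1.

1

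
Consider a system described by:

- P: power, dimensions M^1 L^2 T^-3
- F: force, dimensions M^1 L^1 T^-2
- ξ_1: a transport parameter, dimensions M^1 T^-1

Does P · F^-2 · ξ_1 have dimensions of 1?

Sum the exponent of each base dimension across the product:
  M: [P]_M − 2·[F]_M + [ξ_1]_M = (1) − 2·(1) + (1) = 0
  L: [P]_L − 2·[F]_L + [ξ_1]_L = (2) − 2·(1) + (0) = 0
  T: [P]_T − 2·[F]_T + [ξ_1]_T = (-3) − 2·(-2) + (-1) = 0
  I: [P]_I − 2·[F]_I + [ξ_1]_I = (0) − 2·(0) + (0) = 0
All base exponents vanish — dimensionless.

yes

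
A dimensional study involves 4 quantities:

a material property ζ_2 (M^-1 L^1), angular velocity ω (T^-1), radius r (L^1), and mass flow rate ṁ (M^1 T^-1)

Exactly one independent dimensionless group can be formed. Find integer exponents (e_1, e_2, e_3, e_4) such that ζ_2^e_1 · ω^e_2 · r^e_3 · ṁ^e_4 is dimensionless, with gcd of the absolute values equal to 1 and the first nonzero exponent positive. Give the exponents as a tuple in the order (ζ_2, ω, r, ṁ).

(1, -1, -1, 1)

M: e_1·(-1) + e_2·(0) + e_3·(0) + e_4·(1) = 0
L: e_1·(1) + e_2·(0) + e_3·(1) + e_4·(0) = 0
T: e_1·(0) + e_2·(-1) + e_3·(0) + e_4·(-1) = 0
Solving this homogeneous linear system for the smallest-integer solution (first nonzero entry positive) gives (1, -1, -1, 1).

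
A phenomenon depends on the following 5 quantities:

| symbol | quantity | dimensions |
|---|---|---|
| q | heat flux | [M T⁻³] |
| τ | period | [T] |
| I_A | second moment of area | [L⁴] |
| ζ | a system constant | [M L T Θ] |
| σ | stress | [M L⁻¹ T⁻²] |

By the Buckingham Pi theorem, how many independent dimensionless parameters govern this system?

1

There are 5 variables and 4 base dimensions (M, L, T, Θ).
The dimension matrix has rank 4.
Independent dimensionless groups: 5 − 4 = 1.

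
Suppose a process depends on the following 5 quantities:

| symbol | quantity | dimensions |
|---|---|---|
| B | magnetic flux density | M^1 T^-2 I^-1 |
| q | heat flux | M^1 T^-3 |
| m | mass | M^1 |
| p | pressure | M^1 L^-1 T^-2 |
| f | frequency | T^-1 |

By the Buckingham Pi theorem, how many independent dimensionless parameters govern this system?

There are 5 variables and 4 base dimensions (M, L, T, I).
The dimension matrix has rank 4.
Independent dimensionless groups: 5 − 4 = 1.

1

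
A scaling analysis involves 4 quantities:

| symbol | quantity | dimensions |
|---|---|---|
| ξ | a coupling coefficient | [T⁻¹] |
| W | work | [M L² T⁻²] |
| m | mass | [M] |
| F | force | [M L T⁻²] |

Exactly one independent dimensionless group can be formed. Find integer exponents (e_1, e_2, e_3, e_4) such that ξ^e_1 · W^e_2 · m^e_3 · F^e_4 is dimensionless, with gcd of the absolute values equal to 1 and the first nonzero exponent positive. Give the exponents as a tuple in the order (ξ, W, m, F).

M: e_1·(0) + e_2·(1) + e_3·(1) + e_4·(1) = 0
L: e_1·(0) + e_2·(2) + e_3·(0) + e_4·(1) = 0
T: e_1·(-1) + e_2·(-2) + e_3·(0) + e_4·(-2) = 0
Solving this homogeneous linear system for the smallest-integer solution (first nonzero entry positive) gives (2, 1, 1, -2).

(2, 1, 1, -2)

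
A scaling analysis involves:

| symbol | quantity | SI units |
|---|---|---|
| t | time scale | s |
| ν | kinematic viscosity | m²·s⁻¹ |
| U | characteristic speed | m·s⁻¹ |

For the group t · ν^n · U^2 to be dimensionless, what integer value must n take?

Balance the L exponent: (2)·n from ν, plus (0) + 2·(1) = 2 from the rest, must sum to zero.
2n + 2 = 0, so n = -1.

-1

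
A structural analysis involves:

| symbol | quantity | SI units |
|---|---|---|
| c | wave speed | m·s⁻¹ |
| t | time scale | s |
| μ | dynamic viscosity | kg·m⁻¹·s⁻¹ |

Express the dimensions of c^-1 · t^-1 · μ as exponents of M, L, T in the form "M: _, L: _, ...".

M: 1, L: -2, T: -1

Collect each base-dimension exponent across the product:
  M: −(0) − (0) + (1) = 1
  L: −(1) − (0) + (-1) = -2
  T: −(-1) − (1) + (-1) = -1
So the dimensions are [M L⁻² T⁻¹].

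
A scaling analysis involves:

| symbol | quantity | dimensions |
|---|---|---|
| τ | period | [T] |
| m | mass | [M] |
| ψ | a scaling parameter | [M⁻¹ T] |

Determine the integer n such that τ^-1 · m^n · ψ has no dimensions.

Balance the M exponent: (1)·n from m, plus −(0) + (-1) = -1 from the rest, must sum to zero.
n − 1 = 0, so n = 1.

1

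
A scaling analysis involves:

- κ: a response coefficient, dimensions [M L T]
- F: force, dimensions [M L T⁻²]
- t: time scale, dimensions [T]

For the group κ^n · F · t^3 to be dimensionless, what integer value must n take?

-1

Balance the M exponent: (1)·n from κ, plus (1) + 3·(0) = 1 from the rest, must sum to zero.
n + 1 = 0, so n = -1.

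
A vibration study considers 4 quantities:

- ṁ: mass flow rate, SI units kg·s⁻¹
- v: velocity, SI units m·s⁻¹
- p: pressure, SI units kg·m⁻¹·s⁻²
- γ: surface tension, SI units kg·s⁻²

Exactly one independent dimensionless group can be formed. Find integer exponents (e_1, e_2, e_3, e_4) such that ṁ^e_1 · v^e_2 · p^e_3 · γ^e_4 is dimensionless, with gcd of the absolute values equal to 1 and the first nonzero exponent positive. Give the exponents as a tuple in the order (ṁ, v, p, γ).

(1, 1, 1, -2)

M: e_1·(1) + e_2·(0) + e_3·(1) + e_4·(1) = 0
L: e_1·(0) + e_2·(1) + e_3·(-1) + e_4·(0) = 0
T: e_1·(-1) + e_2·(-1) + e_3·(-2) + e_4·(-2) = 0
Solving this homogeneous linear system for the smallest-integer solution (first nonzero entry positive) gives (1, 1, 1, -2).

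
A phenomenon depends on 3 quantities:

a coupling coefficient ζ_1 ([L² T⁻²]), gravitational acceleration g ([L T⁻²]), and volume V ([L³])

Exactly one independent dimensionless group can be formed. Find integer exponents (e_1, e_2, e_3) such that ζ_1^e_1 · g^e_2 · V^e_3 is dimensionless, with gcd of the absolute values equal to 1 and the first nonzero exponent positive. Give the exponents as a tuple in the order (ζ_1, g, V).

L: e_1·(2) + e_2·(1) + e_3·(3) = 0
T: e_1·(-2) + e_2·(-2) + e_3·(0) = 0
Solving this homogeneous linear system for the smallest-integer solution (first nonzero entry positive) gives (3, -3, -1).

(3, -3, -1)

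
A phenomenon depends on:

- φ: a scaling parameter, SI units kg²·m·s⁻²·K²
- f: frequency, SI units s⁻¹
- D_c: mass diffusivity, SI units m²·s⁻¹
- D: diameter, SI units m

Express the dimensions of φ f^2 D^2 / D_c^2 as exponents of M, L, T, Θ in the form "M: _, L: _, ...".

M: 2, L: -1, T: -2, Θ: 2

Collect each base-dimension exponent across the product:
  M: (2) + 2·(0) − 2·(0) + 2·(0) = 2
  L: (1) + 2·(0) − 2·(2) + 2·(1) = -1
  T: (-2) + 2·(-1) − 2·(-1) + 2·(0) = -2
  Θ: (2) + 2·(0) − 2·(0) + 2·(0) = 2
So the dimensions are [M² L⁻¹ T⁻² Θ²].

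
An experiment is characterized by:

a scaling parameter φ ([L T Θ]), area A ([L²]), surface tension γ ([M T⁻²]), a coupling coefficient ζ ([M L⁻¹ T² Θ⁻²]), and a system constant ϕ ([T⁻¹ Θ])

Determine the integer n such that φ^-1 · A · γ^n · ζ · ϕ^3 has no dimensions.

-1

Balance the M exponent: (1)·n from γ, plus −(0) + (0) + (1) + 3·(0) = 1 from the rest, must sum to zero.
n + 1 = 0, so n = -1.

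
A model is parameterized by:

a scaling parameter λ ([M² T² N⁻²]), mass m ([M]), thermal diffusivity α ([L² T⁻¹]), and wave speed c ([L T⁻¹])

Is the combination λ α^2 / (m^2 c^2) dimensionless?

no

Sum the exponent of each base dimension across the product:
  M: [λ]_M − 2·[m]_M + 2·[α]_M − 2·[c]_M = (2) − 2·(1) + 2·(0) − 2·(0) = 0
  L: [λ]_L − 2·[m]_L + 2·[α]_L − 2·[c]_L = (0) − 2·(0) + 2·(2) − 2·(1) = 2
  T: [λ]_T − 2·[m]_T + 2·[α]_T − 2·[c]_T = (2) − 2·(0) + 2·(-1) − 2·(-1) = 2
  N: [λ]_N − 2·[m]_N + 2·[α]_N − 2·[c]_N = (-2) − 2·(0) + 2·(0) − 2·(0) = -2
Net dimensions [L² T² N⁻²] ≠ [1] — not dimensionless.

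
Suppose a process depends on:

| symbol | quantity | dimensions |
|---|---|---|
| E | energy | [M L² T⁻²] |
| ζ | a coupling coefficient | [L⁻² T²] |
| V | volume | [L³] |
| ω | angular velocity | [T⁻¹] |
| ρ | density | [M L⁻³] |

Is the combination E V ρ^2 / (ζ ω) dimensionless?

no

Sum the exponent of each base dimension across the product:
  M: [E]_M − [ζ]_M + [V]_M − [ω]_M + 2·[ρ]_M = (1) − (0) + (0) − (0) + 2·(1) = 3
  L: [E]_L − [ζ]_L + [V]_L − [ω]_L + 2·[ρ]_L = (2) − (-2) + (3) − (0) + 2·(-3) = 1
  T: [E]_T − [ζ]_T + [V]_T − [ω]_T + 2·[ρ]_T = (-2) − (2) + (0) − (-1) + 2·(0) = -3
Net dimensions [M³ L T⁻³] ≠ [1] — not dimensionless.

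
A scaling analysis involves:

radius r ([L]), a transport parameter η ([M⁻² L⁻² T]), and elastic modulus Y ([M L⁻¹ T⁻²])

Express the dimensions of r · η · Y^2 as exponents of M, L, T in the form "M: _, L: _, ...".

M: 0, L: -3, T: -3

Collect each base-dimension exponent across the product:
  M: (0) + (-2) + 2·(1) = 0
  L: (1) + (-2) + 2·(-1) = -3
  T: (0) + (1) + 2·(-2) = -3
So the dimensions are [L⁻³ T⁻³].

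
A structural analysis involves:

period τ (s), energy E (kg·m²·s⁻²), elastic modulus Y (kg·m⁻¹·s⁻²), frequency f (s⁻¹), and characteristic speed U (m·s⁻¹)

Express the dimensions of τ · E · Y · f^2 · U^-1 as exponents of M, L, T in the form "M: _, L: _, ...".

M: 2, L: 0, T: -4

Collect each base-dimension exponent across the product:
  M: (0) + (1) + (1) + 2·(0) − (0) = 2
  L: (0) + (2) + (-1) + 2·(0) − (1) = 0
  T: (1) + (-2) + (-2) + 2·(-1) − (-1) = -4
So the dimensions are [M² T⁻⁴].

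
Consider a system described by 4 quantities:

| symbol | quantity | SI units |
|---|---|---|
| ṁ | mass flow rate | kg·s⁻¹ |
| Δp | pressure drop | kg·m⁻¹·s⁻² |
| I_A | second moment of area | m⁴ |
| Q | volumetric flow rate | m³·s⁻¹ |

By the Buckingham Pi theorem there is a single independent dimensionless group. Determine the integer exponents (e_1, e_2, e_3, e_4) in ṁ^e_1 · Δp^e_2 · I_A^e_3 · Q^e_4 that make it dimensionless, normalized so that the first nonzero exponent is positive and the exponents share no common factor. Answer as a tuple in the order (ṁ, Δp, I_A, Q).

M: e_1·(1) + e_2·(1) + e_3·(0) + e_4·(0) = 0
L: e_1·(0) + e_2·(-1) + e_3·(4) + e_4·(3) = 0
T: e_1·(-1) + e_2·(-2) + e_3·(0) + e_4·(-1) = 0
Solving this homogeneous linear system for the smallest-integer solution (first nonzero entry positive) gives (1, -1, -1, 1).

(1, -1, -1, 1)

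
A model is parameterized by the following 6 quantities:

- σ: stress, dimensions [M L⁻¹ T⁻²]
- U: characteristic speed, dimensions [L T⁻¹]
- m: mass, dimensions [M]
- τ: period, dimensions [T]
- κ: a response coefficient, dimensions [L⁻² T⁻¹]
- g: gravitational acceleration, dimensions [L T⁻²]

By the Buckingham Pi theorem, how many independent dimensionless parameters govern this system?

3

There are 6 variables and 3 base dimensions (M, L, T).
The dimension matrix has rank 3.
Independent dimensionless groups: 6 − 3 = 3.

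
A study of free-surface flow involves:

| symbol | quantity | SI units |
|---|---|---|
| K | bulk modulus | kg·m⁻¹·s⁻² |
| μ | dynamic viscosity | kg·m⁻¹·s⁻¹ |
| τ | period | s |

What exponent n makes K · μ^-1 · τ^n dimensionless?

Balance the T exponent: (1)·n from τ, plus (-2) − (-1) = -1 from the rest, must sum to zero.
n − 1 = 0, so n = 1.

1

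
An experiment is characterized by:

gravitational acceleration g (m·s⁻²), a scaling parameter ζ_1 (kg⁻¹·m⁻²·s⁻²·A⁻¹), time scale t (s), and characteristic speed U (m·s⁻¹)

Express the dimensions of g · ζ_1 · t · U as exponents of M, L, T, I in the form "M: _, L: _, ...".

M: -1, L: 0, T: -4, I: -1

Collect each base-dimension exponent across the product:
  M: (0) + (-1) + (0) + (0) = -1
  L: (1) + (-2) + (0) + (1) = 0
  T: (-2) + (-2) + (1) + (-1) = -4
  I: (0) + (-1) + (0) + (0) = -1
So the dimensions are [M⁻¹ T⁻⁴ I⁻¹].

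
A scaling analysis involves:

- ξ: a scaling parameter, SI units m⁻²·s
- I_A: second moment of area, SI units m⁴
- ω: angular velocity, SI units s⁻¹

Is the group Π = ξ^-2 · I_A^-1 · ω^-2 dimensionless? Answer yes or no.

Sum the exponent of each base dimension across the product:
  L: −2·[ξ]_L − [I_A]_L − 2·[ω]_L = −2·(-2) − (4) − 2·(0) = 0
  T: −2·[ξ]_T − [I_A]_T − 2·[ω]_T = −2·(1) − (0) − 2·(-1) = 0
All base exponents vanish — dimensionless.

yes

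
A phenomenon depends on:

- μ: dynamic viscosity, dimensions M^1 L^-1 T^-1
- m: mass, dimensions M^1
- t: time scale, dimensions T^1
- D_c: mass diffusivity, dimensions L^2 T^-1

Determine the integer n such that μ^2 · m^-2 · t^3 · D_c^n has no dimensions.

Balance the L exponent: (2)·n from D_c, plus 2·(-1) − 2·(0) + 3·(0) = -2 from the rest, must sum to zero.
2n − 2 = 0, so n = 1.

1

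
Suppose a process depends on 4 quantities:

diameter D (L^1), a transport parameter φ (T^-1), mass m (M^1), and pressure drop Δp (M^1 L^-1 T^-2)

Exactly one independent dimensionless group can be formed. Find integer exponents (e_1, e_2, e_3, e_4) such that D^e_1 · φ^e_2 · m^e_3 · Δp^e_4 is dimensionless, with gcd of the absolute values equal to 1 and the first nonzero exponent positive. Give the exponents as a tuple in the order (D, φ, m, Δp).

M: e_1·(0) + e_2·(0) + e_3·(1) + e_4·(1) = 0
L: e_1·(1) + e_2·(0) + e_3·(0) + e_4·(-1) = 0
T: e_1·(0) + e_2·(-1) + e_3·(0) + e_4·(-2) = 0
Solving this homogeneous linear system for the smallest-integer solution (first nonzero entry positive) gives (1, -2, -1, 1).

(1, -2, -1, 1)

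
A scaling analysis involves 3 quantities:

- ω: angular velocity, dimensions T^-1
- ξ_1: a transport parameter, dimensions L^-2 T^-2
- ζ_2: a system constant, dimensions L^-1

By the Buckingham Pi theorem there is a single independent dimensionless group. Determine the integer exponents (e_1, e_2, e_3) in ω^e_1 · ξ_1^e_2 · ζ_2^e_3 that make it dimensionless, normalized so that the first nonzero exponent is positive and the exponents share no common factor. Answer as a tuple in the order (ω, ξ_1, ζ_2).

(2, -1, 2)

L: e_1·(0) + e_2·(-2) + e_3·(-1) = 0
T: e_1·(-1) + e_2·(-2) + e_3·(0) = 0
Solving this homogeneous linear system for the smallest-integer solution (first nonzero entry positive) gives (2, -1, 2).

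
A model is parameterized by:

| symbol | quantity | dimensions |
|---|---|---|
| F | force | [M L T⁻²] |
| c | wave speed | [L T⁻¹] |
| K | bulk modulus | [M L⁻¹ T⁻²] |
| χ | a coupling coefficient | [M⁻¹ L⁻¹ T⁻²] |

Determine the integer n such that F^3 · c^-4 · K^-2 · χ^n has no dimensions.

1

Balance the M exponent: (-1)·n from χ, plus 3·(1) − 4·(0) − 2·(1) = 1 from the rest, must sum to zero.
−n + 1 = 0, so n = 1.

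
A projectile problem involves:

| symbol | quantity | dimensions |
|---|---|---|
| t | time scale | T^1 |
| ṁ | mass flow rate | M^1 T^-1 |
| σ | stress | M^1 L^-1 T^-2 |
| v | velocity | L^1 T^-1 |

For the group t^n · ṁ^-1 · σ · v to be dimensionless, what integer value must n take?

2

Balance the T exponent: (1)·n from t, plus −(-1) + (-2) + (-1) = -2 from the rest, must sum to zero.
n − 2 = 0, so n = 2.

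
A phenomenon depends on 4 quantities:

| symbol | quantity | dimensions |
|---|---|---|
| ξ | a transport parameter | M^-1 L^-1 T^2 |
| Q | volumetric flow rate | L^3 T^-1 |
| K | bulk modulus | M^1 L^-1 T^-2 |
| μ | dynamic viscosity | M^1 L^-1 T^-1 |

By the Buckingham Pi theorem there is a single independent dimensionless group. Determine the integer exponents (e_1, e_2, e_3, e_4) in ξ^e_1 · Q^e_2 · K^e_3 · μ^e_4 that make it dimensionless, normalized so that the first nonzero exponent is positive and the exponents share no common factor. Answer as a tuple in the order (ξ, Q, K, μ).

(3, 2, 1, 2)

M: e_1·(-1) + e_2·(0) + e_3·(1) + e_4·(1) = 0
L: e_1·(-1) + e_2·(3) + e_3·(-1) + e_4·(-1) = 0
T: e_1·(2) + e_2·(-1) + e_3·(-2) + e_4·(-1) = 0
Solving this homogeneous linear system for the smallest-integer solution (first nonzero entry positive) gives (3, 2, 1, 2).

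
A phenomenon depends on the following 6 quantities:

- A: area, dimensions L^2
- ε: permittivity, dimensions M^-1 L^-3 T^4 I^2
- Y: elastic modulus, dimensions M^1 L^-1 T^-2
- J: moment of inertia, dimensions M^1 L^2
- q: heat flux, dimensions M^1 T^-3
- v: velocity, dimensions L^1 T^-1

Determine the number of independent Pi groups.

2

There are 6 variables and 4 base dimensions (M, L, T, I).
The dimension matrix has rank 4.
Independent dimensionless groups: 6 − 4 = 2.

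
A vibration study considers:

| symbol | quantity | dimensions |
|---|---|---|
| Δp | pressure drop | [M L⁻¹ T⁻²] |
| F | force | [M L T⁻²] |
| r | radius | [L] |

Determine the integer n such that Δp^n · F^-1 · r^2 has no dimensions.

Balance the M exponent: (1)·n from Δp, plus −(1) + 2·(0) = -1 from the rest, must sum to zero.
n − 1 = 0, so n = 1.

1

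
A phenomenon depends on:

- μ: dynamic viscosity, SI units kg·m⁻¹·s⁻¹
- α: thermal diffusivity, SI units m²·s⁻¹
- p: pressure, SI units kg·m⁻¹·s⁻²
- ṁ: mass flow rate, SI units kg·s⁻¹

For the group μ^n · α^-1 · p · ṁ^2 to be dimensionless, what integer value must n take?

Balance the M exponent: (1)·n from μ, plus −(0) + (1) + 2·(1) = 3 from the rest, must sum to zero.
n + 3 = 0, so n = -3.

-3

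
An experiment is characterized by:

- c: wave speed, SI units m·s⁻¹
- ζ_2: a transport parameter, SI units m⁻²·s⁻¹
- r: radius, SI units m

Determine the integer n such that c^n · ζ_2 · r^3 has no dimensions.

Balance the L exponent: (1)·n from c, plus (-2) + 3·(1) = 1 from the rest, must sum to zero.
n + 1 = 0, so n = -1.

-1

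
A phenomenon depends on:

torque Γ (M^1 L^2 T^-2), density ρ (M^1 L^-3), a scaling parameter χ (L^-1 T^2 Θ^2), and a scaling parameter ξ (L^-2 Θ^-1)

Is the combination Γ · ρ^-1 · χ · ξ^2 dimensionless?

yes

Sum the exponent of each base dimension across the product:
  M: [Γ]_M − [ρ]_M + [χ]_M + 2·[ξ]_M = (1) − (1) + (0) + 2·(0) = 0
  L: [Γ]_L − [ρ]_L + [χ]_L + 2·[ξ]_L = (2) − (-3) + (-1) + 2·(-2) = 0
  T: [Γ]_T − [ρ]_T + [χ]_T + 2·[ξ]_T = (-2) − (0) + (2) + 2·(0) = 0
  Θ: [Γ]_Θ − [ρ]_Θ + [χ]_Θ + 2·[ξ]_Θ = (0) − (0) + (2) + 2·(-1) = 0
All base exponents vanish — dimensionless.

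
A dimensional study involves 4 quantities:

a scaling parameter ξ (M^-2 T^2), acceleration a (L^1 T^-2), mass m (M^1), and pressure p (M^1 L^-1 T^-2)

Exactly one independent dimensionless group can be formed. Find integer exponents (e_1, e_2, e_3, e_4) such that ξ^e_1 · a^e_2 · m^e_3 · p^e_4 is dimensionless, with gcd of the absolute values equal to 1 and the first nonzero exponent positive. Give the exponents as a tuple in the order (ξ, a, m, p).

(2, 1, 3, 1)

M: e_1·(-2) + e_2·(0) + e_3·(1) + e_4·(1) = 0
L: e_1·(0) + e_2·(1) + e_3·(0) + e_4·(-1) = 0
T: e_1·(2) + e_2·(-2) + e_3·(0) + e_4·(-2) = 0
Solving this homogeneous linear system for the smallest-integer solution (first nonzero entry positive) gives (2, 1, 3, 1).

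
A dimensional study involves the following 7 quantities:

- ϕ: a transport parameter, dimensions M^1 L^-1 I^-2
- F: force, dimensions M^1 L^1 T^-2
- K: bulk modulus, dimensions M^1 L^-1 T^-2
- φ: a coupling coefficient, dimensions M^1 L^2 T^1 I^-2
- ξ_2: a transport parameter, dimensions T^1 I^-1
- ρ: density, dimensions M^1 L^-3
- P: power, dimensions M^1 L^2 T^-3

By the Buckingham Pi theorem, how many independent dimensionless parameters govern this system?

There are 7 variables and 4 base dimensions (M, L, T, I).
The dimension matrix has rank 4.
Independent dimensionless groups: 7 − 4 = 3.

3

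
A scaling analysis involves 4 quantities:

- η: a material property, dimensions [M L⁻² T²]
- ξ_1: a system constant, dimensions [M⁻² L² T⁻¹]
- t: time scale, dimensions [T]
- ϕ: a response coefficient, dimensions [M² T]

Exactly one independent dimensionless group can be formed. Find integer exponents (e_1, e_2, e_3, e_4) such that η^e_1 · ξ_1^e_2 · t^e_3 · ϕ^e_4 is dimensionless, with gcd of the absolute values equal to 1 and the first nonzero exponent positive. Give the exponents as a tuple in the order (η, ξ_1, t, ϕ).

(2, 2, -3, 1)

M: e_1·(1) + e_2·(-2) + e_3·(0) + e_4·(2) = 0
L: e_1·(-2) + e_2·(2) + e_3·(0) + e_4·(0) = 0
T: e_1·(2) + e_2·(-1) + e_3·(1) + e_4·(1) = 0
Solving this homogeneous linear system for the smallest-integer solution (first nonzero entry positive) gives (2, 2, -3, 1).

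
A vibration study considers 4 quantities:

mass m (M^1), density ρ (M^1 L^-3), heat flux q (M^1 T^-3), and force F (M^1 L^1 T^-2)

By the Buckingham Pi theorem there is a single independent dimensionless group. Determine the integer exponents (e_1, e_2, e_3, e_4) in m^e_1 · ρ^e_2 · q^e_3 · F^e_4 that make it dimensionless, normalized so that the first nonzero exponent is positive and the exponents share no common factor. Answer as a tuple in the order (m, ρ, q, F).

(2, -1, 2, -3)

M: e_1·(1) + e_2·(1) + e_3·(1) + e_4·(1) = 0
L: e_1·(0) + e_2·(-3) + e_3·(0) + e_4·(1) = 0
T: e_1·(0) + e_2·(0) + e_3·(-3) + e_4·(-2) = 0
Solving this homogeneous linear system for the smallest-integer solution (first nonzero entry positive) gives (2, -1, 2, -3).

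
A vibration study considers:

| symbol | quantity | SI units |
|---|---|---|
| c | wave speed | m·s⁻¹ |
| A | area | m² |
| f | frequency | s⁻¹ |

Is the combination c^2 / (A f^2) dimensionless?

Sum the exponent of each base dimension across the product:
  M: 2·[c]_M − [A]_M − 2·[f]_M = 2·(0) − (0) − 2·(0) = 0
  L: 2·[c]_L − [A]_L − 2·[f]_L = 2·(1) − (2) − 2·(0) = 0
  T: 2·[c]_T − [A]_T − 2·[f]_T = 2·(-1) − (0) − 2·(-1) = 0
  N: 2·[c]_N − [A]_N − 2·[f]_N = 2·(0) − (0) − 2·(0) = 0
All base exponents vanish — dimensionless.

yes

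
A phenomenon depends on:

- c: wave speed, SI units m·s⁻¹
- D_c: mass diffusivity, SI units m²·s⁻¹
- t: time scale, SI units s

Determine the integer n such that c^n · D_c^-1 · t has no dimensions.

2

Balance the L exponent: (1)·n from c, plus −(2) + (0) = -2 from the rest, must sum to zero.
n − 2 = 0, so n = 2.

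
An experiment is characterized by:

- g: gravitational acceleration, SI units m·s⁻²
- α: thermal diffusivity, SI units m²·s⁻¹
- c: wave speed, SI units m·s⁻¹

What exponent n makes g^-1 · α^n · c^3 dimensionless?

-1

Balance the L exponent: (2)·n from α, plus −(1) + 3·(1) = 2 from the rest, must sum to zero.
2n + 2 = 0, so n = -1.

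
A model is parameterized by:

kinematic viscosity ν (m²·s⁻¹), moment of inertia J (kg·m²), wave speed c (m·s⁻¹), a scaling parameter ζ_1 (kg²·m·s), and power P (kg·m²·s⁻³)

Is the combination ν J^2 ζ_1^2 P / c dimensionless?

no

Sum the exponent of each base dimension across the product:
  M: [ν]_M + 2·[J]_M − [c]_M + 2·[ζ_1]_M + [P]_M = (0) + 2·(1) − (0) + 2·(2) + (1) = 7
  L: [ν]_L + 2·[J]_L − [c]_L + 2·[ζ_1]_L + [P]_L = (2) + 2·(2) − (1) + 2·(1) + (2) = 9
  T: [ν]_T + 2·[J]_T − [c]_T + 2·[ζ_1]_T + [P]_T = (-1) + 2·(0) − (-1) + 2·(1) + (-3) = -1
Net dimensions [M⁷ L⁹ T⁻¹] ≠ [1] — not dimensionless.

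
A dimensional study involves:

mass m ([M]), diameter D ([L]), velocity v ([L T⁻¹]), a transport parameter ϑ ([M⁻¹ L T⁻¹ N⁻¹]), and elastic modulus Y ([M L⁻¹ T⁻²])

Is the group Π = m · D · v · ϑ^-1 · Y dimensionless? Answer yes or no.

no

Sum the exponent of each base dimension across the product:
  M: [m]_M + [D]_M + [v]_M − [ϑ]_M + [Y]_M = (1) + (0) + (0) − (-1) + (1) = 3
  L: [m]_L + [D]_L + [v]_L − [ϑ]_L + [Y]_L = (0) + (1) + (1) − (1) + (-1) = 0
  T: [m]_T + [D]_T + [v]_T − [ϑ]_T + [Y]_T = (0) + (0) + (-1) − (-1) + (-2) = -2
  N: [m]_N + [D]_N + [v]_N − [ϑ]_N + [Y]_N = (0) + (0) + (0) − (-1) + (0) = 1
Net dimensions [M³ T⁻² N] ≠ [1] — not dimensionless.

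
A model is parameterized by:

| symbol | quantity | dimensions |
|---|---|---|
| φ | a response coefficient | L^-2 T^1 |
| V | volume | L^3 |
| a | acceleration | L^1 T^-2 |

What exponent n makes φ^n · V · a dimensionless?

Balance the L exponent: (-2)·n from φ, plus (3) + (1) = 4 from the rest, must sum to zero.
-2n + 4 = 0, so n = 2.

2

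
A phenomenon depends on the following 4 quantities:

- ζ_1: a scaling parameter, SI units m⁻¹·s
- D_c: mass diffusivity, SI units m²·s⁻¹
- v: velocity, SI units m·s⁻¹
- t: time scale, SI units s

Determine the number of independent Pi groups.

There are 4 variables and 2 base dimensions (L, T).
The dimension matrix has rank 2.
Independent dimensionless groups: 4 − 2 = 2.

2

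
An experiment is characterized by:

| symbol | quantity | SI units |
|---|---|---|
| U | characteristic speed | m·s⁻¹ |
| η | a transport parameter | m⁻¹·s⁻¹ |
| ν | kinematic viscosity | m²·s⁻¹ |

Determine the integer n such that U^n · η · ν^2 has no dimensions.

Balance the L exponent: (1)·n from U, plus (-1) + 2·(2) = 3 from the rest, must sum to zero.
n + 3 = 0, so n = -3.

-3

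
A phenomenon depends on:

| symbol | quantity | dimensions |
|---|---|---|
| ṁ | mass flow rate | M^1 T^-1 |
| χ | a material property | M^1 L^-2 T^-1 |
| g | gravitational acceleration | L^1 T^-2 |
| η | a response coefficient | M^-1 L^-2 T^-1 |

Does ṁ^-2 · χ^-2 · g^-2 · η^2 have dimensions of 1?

Sum the exponent of each base dimension across the product:
  M: −2·[ṁ]_M − 2·[χ]_M − 2·[g]_M + 2·[η]_M = −2·(1) − 2·(1) − 2·(0) + 2·(-1) = -6
  L: −2·[ṁ]_L − 2·[χ]_L − 2·[g]_L + 2·[η]_L = −2·(0) − 2·(-2) − 2·(1) + 2·(-2) = -2
  T: −2·[ṁ]_T − 2·[χ]_T − 2·[g]_T + 2·[η]_T = −2·(-1) − 2·(-1) − 2·(-2) + 2·(-1) = 6
Net dimensions [M⁻⁶ L⁻² T⁶] ≠ [1] — not dimensionless.

no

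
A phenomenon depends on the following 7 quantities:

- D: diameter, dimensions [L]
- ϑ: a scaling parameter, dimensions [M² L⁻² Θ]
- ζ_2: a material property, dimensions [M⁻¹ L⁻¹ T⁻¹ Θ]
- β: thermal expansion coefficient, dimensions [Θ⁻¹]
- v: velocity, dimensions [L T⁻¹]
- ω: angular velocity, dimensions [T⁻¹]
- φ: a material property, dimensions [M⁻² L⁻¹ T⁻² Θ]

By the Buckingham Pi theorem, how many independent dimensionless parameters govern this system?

There are 7 variables and 4 base dimensions (M, L, T, Θ).
The dimension matrix has rank 4.
Independent dimensionless groups: 7 − 4 = 3.

3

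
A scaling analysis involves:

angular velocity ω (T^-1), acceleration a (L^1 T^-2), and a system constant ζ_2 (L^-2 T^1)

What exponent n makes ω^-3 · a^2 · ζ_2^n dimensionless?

Balance the L exponent: (-2)·n from ζ_2, plus −3·(0) + 2·(1) = 2 from the rest, must sum to zero.
-2n + 2 = 0, so n = 1.

1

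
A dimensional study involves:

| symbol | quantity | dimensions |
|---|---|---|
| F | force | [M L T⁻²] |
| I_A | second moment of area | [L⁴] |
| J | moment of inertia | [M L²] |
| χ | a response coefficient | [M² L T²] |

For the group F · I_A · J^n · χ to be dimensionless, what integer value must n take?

-3

Balance the M exponent: (1)·n from J, plus (1) + (0) + (2) = 3 from the rest, must sum to zero.
n + 3 = 0, so n = -3.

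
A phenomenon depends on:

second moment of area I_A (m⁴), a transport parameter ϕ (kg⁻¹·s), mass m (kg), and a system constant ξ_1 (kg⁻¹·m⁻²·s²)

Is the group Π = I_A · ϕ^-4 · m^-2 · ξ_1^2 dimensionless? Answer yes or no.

yes

Sum the exponent of each base dimension across the product:
  M: [I_A]_M − 4·[ϕ]_M − 2·[m]_M + 2·[ξ_1]_M = (0) − 4·(-1) − 2·(1) + 2·(-1) = 0
  L: [I_A]_L − 4·[ϕ]_L − 2·[m]_L + 2·[ξ_1]_L = (4) − 4·(0) − 2·(0) + 2·(-2) = 0
  T: [I_A]_T − 4·[ϕ]_T − 2·[m]_T + 2·[ξ_1]_T = (0) − 4·(1) − 2·(0) + 2·(2) = 0
All base exponents vanish — dimensionless.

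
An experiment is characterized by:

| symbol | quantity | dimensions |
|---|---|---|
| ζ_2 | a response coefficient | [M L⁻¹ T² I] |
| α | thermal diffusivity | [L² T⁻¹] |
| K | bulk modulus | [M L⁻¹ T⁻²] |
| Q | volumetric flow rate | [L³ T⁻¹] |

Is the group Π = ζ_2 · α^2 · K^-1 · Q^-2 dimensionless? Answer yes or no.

Sum the exponent of each base dimension across the product:
  M: [ζ_2]_M + 2·[α]_M − [K]_M − 2·[Q]_M = (1) + 2·(0) − (1) − 2·(0) = 0
  L: [ζ_2]_L + 2·[α]_L − [K]_L − 2·[Q]_L = (-1) + 2·(2) − (-1) − 2·(3) = -2
  T: [ζ_2]_T + 2·[α]_T − [K]_T − 2·[Q]_T = (2) + 2·(-1) − (-2) − 2·(-1) = 4
  I: [ζ_2]_I + 2·[α]_I − [K]_I − 2·[Q]_I = (1) + 2·(0) − (0) − 2·(0) = 1
Net dimensions [L⁻² T⁴ I] ≠ [1] — not dimensionless.

no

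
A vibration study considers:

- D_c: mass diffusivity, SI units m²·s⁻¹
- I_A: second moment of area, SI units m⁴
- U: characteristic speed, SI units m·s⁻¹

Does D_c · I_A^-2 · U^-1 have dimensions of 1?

Sum the exponent of each base dimension across the product:
  L: [D_c]_L − 2·[I_A]_L − [U]_L = (2) − 2·(4) − (1) = -7
  T: [D_c]_T − 2·[I_A]_T − [U]_T = (-1) − 2·(0) − (-1) = 0
Net dimensions [L⁻⁷] ≠ [1] — not dimensionless.

no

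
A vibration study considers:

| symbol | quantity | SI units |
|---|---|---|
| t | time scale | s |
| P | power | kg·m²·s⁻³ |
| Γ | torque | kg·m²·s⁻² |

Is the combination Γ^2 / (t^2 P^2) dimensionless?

yes

Sum the exponent of each base dimension across the product:
  M: −2·[t]_M − 2·[P]_M + 2·[Γ]_M = −2·(0) − 2·(1) + 2·(1) = 0
  L: −2·[t]_L − 2·[P]_L + 2·[Γ]_L = −2·(0) − 2·(2) + 2·(2) = 0
  T: −2·[t]_T − 2·[P]_T + 2·[Γ]_T = −2·(1) − 2·(-3) + 2·(-2) = 0
All base exponents vanish — dimensionless.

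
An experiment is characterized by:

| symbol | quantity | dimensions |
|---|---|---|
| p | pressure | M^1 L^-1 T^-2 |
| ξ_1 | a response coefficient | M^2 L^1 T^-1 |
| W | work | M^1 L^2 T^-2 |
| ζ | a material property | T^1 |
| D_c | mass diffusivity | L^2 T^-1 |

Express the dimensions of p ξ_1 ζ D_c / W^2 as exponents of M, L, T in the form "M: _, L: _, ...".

M: 1, L: -2, T: 1

Collect each base-dimension exponent across the product:
  M: (1) + (2) − 2·(1) + (0) + (0) = 1
  L: (-1) + (1) − 2·(2) + (0) + (2) = -2
  T: (-2) + (-1) − 2·(-2) + (1) + (-1) = 1
So the dimensions are [M L⁻² T].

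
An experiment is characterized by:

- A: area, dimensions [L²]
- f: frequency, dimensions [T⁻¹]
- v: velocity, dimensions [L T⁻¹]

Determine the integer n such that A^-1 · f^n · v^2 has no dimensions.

-2

Balance the T exponent: (-1)·n from f, plus −(0) + 2·(-1) = -2 from the rest, must sum to zero.
−n − 2 = 0, so n = -2.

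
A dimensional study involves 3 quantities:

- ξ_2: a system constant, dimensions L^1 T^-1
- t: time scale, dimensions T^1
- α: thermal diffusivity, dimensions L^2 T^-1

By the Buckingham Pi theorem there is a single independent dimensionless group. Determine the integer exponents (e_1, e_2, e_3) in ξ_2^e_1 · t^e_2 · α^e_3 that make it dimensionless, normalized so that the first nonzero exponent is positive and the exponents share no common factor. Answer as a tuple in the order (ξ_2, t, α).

L: e_1·(1) + e_2·(0) + e_3·(2) = 0
T: e_1·(-1) + e_2·(1) + e_3·(-1) = 0
Solving this homogeneous linear system for the smallest-integer solution (first nonzero entry positive) gives (2, 1, -1).

(2, 1, -1)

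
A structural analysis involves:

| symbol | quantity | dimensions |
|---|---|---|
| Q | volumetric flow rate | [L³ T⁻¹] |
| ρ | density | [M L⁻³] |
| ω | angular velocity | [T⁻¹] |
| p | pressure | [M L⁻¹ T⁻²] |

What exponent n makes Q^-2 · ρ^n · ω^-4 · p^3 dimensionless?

Balance the M exponent: (1)·n from ρ, plus −2·(0) − 4·(0) + 3·(1) = 3 from the rest, must sum to zero.
n + 3 = 0, so n = -3.

-3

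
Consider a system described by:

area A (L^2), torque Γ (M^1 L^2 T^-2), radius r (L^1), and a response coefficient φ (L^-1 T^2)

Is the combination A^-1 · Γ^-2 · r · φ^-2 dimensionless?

no

Sum the exponent of each base dimension across the product:
  M: −[A]_M − 2·[Γ]_M + [r]_M − 2·[φ]_M = −(0) − 2·(1) + (0) − 2·(0) = -2
  L: −[A]_L − 2·[Γ]_L + [r]_L − 2·[φ]_L = −(2) − 2·(2) + (1) − 2·(-1) = -3
  T: −[A]_T − 2·[Γ]_T + [r]_T − 2·[φ]_T = −(0) − 2·(-2) + (0) − 2·(2) = 0
Net dimensions [M⁻² L⁻³] ≠ [1] — not dimensionless.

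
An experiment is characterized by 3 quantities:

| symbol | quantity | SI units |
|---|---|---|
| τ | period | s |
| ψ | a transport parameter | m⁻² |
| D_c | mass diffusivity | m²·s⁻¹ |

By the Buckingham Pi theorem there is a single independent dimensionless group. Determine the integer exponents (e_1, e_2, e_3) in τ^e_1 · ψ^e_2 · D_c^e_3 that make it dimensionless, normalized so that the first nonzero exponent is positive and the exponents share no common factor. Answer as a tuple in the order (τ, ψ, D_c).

(1, 1, 1)

L: e_1·(0) + e_2·(-2) + e_3·(2) = 0
T: e_1·(1) + e_2·(0) + e_3·(-1) = 0
Solving this homogeneous linear system for the smallest-integer solution (first nonzero entry positive) gives (1, 1, 1).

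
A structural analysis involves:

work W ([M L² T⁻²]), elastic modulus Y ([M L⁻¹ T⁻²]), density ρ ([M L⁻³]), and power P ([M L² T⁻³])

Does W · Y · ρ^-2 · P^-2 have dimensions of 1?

Sum the exponent of each base dimension across the product:
  M: [W]_M + [Y]_M − 2·[ρ]_M − 2·[P]_M = (1) + (1) − 2·(1) − 2·(1) = -2
  L: [W]_L + [Y]_L − 2·[ρ]_L − 2·[P]_L = (2) + (-1) − 2·(-3) − 2·(2) = 3
  T: [W]_T + [Y]_T − 2·[ρ]_T − 2·[P]_T = (-2) + (-2) − 2·(0) − 2·(-3) = 2
Net dimensions [M⁻² L³ T²] ≠ [1] — not dimensionless.

no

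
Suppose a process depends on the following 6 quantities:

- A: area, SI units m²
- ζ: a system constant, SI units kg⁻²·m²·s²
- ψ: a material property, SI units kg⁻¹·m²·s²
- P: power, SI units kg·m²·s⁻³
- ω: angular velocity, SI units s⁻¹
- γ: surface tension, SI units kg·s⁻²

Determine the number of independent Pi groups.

There are 6 variables and 3 base dimensions (M, L, T).
The dimension matrix has rank 3.
Independent dimensionless groups: 6 − 3 = 3.

3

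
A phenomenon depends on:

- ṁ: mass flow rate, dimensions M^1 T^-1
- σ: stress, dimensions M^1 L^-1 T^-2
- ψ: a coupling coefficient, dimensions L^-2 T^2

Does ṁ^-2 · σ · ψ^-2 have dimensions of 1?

no

Sum the exponent of each base dimension across the product:
  M: −2·[ṁ]_M + [σ]_M − 2·[ψ]_M = −2·(1) + (1) − 2·(0) = -1
  L: −2·[ṁ]_L + [σ]_L − 2·[ψ]_L = −2·(0) + (-1) − 2·(-2) = 3
  T: −2·[ṁ]_T + [σ]_T − 2·[ψ]_T = −2·(-1) + (-2) − 2·(2) = -4
Net dimensions [M⁻¹ L³ T⁻⁴] ≠ [1] — not dimensionless.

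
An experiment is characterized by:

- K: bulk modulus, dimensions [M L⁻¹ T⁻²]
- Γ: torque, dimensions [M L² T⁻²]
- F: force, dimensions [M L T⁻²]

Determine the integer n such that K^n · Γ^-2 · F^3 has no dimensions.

-1

Balance the M exponent: (1)·n from K, plus −2·(1) + 3·(1) = 1 from the rest, must sum to zero.
n + 1 = 0, so n = -1.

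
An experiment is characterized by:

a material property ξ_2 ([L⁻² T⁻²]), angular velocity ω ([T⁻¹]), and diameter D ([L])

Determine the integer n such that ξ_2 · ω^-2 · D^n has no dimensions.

Balance the L exponent: (1)·n from D, plus (-2) − 2·(0) = -2 from the rest, must sum to zero.
n − 2 = 0, so n = 2.

2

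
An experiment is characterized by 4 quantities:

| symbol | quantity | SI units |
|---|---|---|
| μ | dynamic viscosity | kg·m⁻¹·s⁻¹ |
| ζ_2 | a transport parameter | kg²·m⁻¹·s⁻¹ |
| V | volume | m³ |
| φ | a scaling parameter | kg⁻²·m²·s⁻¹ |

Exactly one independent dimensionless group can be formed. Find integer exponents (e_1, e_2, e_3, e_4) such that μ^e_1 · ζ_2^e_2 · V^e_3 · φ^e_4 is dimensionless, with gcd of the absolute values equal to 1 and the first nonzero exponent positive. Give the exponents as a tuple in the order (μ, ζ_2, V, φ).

(4, -3, 1, -1)

M: e_1·(1) + e_2·(2) + e_3·(0) + e_4·(-2) = 0
L: e_1·(-1) + e_2·(-1) + e_3·(3) + e_4·(2) = 0
T: e_1·(-1) + e_2·(-1) + e_3·(0) + e_4·(-1) = 0
Solving this homogeneous linear system for the smallest-integer solution (first nonzero entry positive) gives (4, -3, 1, -1).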